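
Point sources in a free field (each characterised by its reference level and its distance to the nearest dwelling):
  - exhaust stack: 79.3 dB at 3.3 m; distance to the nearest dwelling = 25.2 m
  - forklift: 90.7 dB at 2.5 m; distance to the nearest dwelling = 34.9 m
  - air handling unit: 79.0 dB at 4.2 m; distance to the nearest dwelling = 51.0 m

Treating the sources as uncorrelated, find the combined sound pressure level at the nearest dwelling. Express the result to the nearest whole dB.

69 dB

First find each source's level at the receiver (point-source: −20·log₁₀(r/r_ref)), then combine on an intensity basis.
exhaust stack: 79.3 − 20·log₁₀(25.2/3.3) = 79.3 − 17.66 = 61.64 dB.
forklift: 90.7 − 20·log₁₀(34.9/2.5) = 90.7 − 22.90 = 67.80 dB.
air handling unit: 79.0 − 20·log₁₀(51.0/4.2) = 79.0 − 21.69 = 57.31 dB.
Σ 10^(L/10) = 8.027e+06 → L_total = 10·log₁₀(8.027e+06) = 69.05 dB.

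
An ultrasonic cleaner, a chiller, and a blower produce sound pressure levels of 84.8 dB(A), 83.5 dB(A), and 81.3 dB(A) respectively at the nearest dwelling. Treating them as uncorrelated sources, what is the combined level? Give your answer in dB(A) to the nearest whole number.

88 dB(A)

Incoherent sources combine by intensity addition: L_total = 10·log₁₀(Σ 10^(L_i/10)).
Σ 10^(L/10) = 10^(84.8/10) + 10^(83.5/10) + 10^(81.3/10) = 6.608e+08.
L_total = 10·log₁₀(6.608e+08) = 88.20 dB(A).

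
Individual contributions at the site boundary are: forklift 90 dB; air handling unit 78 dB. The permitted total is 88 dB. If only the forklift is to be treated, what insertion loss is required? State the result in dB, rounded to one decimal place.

2.5 dB

Everything except the forklift sums to 10^(78/10) = 6.310e+07 in linear terms, 78.00 dB.
To meet 88 dB overall, the treated forklift may contribute at most 10^(88/10) − 6.310e+07 = 5.679e+08, i.e. 87.54 dB.
So the forklift must be reduced from 90 to 87.54 dB: IL = 2.46 dB.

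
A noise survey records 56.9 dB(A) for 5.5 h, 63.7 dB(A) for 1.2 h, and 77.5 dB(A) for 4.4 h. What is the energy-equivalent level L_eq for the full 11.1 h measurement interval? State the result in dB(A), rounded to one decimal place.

73.6 dB(A)

Weight each interval's intensity by its duration and average over T = 11.1 h:
Σ tᵢ·10^(Lᵢ/10) = 5.5·10^(56.9/10) + 1.2·10^(63.7/10) + 4.4·10^(77.5/10) = 2.529e+08.
L_eq = 10·log₁₀(2.529e+08/11.1) = 73.58 dB(A).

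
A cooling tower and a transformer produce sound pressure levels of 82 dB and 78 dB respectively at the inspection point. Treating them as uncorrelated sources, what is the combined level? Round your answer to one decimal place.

83.5 dB

Incoherent sources combine by intensity addition: L_total = 10·log₁₀(Σ 10^(L_i/10)).
Σ 10^(L/10) = 10^(82/10) + 10^(78/10) = 2.216e+08.
L_total = 10·log₁₀(2.216e+08) = 83.46 dB.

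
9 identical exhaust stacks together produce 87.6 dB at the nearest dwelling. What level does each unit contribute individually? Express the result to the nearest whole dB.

For N identical incoherent sources L_total = L₁ + 10·log₁₀ N, so L₁ = 87.6 − 10·log₁₀(9) = 87.6 − 9.542.

78 dB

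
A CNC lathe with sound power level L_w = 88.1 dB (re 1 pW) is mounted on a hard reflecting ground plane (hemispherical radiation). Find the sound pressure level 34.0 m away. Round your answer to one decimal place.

49.5 dB

The power spreads over a hemisphere of area 2π·r², so L_p = L_w − 10·log₁₀(2π·r²).
2π·r² = 7263 m², 10·log₁₀ of that is 38.611 dB.
L_p = 88.1 − 38.611 = 49.49 dB.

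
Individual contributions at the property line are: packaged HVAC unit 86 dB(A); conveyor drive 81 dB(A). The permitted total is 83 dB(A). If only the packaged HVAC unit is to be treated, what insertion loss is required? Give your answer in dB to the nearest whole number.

Fixed contribution from the other source: Σ 10^(L/10) = 10^(81/10) = 1.259e+08 (81.00 dB(A)).
The limit corresponds to 10^(83/10) = 1.995e+08; subtracting the fixed part leaves 7.363e+07 for the packaged HVAC unit, i.e. 78.67 dB(A).
Required insertion loss = 86 − 78.67 = 7.33 dB.

7 dB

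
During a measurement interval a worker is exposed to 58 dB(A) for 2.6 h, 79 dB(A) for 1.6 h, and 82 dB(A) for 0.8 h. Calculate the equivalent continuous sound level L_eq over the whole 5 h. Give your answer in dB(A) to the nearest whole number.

The energy average is taken in the linear domain: L_eq = 10·log₁₀[(Σ tᵢ·10^(Lᵢ/10))/T], T = 5 h.
Σ tᵢ·10^(Lᵢ/10) = 2.6·10^(58/10) + 1.6·10^(79/10) + 0.8·10^(82/10) = 2.555e+08.
L_eq = 10·log₁₀(2.555e+08/5) = 77.08 dB(A).

77 dB(A)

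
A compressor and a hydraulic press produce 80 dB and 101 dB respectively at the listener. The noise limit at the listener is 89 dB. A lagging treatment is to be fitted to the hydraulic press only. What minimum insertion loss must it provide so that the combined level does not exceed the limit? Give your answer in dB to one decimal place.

Fixed contribution from the other source: Σ 10^(L/10) = 10^(80/10) = 1.000e+08 (80.00 dB).
To meet 89 dB overall, the treated hydraulic press may contribute at most 10^(89/10) − 1.000e+08 = 6.943e+08, i.e. 88.42 dB.
Required insertion loss = 101 − 88.42 = 12.58 dB.

12.6 dB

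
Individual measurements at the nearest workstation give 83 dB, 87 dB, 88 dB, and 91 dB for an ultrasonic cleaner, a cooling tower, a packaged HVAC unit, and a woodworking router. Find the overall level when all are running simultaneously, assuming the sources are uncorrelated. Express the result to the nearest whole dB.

For uncorrelated sources the intensities add, so convert each level to linear form, sum, and take 10·log₁₀ of the total.
Σ 10^(L/10) = 10^(83/10) + 10^(87/10) + 10^(88/10) + 10^(91/10) = 2.591e+09.
L_total = 10·log₁₀(2.591e+09) = 94.13 dB.

94 dB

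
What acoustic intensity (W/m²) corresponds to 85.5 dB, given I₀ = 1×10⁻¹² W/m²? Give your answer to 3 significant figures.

0.000355 W/m²

I/I₀ = 10^(85.5/10) = 3.548e+08, so I = 3.548e+08 × 10⁻¹² W/m².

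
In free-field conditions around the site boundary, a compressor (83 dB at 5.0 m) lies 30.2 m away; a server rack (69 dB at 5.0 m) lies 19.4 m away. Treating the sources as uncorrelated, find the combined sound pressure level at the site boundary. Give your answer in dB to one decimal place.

67.8 dB

Apply inverse-square spreading to bring every level to the receiver, then sum 10^(L/10).
compressor: 83 − 20·log₁₀(30.2/5.0) = 83 − 15.62 = 67.38 dB.
server rack: 69 − 20·log₁₀(19.4/5.0) = 69 − 11.78 = 57.22 dB.
Σ 10^(L/10) = 5.997e+06 → L_total = 10·log₁₀(5.997e+06) = 67.78 dB.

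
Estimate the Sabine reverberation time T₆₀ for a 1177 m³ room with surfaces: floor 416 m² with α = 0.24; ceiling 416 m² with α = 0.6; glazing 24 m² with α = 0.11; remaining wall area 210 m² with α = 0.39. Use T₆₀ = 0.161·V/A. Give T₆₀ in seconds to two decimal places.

Total absorption A = 416·0.24 + 416·0.6 + 24·0.11 + 210·0.39 = 433.98 m² sabins.
T₆₀ = 0.161 × 1177 / 433.98 = 0.437 s.

0.44 s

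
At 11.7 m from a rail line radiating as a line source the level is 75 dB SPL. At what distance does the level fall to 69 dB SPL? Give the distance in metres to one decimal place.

46.6 m

Line-source spreading drops the level by 10·log₁₀(r₂/r₁); inverting, r₂/r₁ = 10^(ΔL/10).
r₂ = 11.7·10^((75−69)/10) = 11.7·10^(6.0/10) = 46.58 m.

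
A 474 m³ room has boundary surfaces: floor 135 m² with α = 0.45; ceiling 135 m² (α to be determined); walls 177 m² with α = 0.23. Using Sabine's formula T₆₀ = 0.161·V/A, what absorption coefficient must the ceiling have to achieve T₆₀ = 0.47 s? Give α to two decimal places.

From T₆₀ = 0.161·V/A, the target T₆₀ = 0.47 s needs A = 0.161·474/0.47 = 162.37 m².
Absorption from the other surfaces = 135·0.45 + 177·0.23 = 101.46 m², so the ceiling must supply 60.91 m² over 135 m².
α = 60.91/135 = 0.451.

0.45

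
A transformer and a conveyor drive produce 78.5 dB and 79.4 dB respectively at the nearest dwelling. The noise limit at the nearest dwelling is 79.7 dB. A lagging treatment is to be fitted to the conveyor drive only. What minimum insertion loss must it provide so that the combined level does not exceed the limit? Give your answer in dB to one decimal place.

5.9 dB

The untreated sources together contribute 10^(78.5/10) = 7.079e+07, i.e. 78.50 dB.
To meet 79.7 dB overall, the treated conveyor drive may contribute at most 10^(79.7/10) − 7.079e+07 = 2.253e+07, i.e. 73.53 dB.
So the conveyor drive must be reduced from 79.4 to 73.53 dB: IL = 5.87 dB.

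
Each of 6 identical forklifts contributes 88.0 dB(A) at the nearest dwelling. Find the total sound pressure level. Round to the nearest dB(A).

L_total = L₁ + 10·log₁₀ N for N identical incoherent sources.
L_total = 88.0 + 10·log₁₀(6) = 88.0 + 7.782 = 95.78 dB(A).

96 dB(A)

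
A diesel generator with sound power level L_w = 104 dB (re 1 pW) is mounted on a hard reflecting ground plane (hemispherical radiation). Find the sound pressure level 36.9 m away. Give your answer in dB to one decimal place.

64.7 dB

The power spreads over a hemisphere of area 2π·r², so L_p = L_w − 10·log₁₀(2π·r²).
2π·r² = 8555 m², 10·log₁₀ of that is 39.322 dB.
L_p = 104 − 39.322 = 64.68 dB.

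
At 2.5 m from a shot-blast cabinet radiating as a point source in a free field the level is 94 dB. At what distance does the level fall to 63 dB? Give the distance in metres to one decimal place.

88.7 m

Point-source spreading drops the level by 20·log₁₀(r₂/r₁); inverting, r₂/r₁ = 10^(ΔL/20).
r₂ = 2.5·10^((94−63)/20) = 2.5·10^(31.0/20) = 88.70 m.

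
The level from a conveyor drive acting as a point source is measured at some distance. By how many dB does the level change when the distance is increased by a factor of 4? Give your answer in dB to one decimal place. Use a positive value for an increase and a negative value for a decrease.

Point-source spreading: ΔL = −20·log₁₀(r₂/r₁).
ΔL = −20·log₁₀(4) = -12.04 dB.

-12.0 dB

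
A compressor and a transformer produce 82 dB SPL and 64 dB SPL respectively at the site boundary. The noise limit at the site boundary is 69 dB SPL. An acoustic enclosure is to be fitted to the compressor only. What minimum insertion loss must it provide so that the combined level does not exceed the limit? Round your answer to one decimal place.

14.7 dB

Everything except the compressor sums to 10^(64/10) = 2.512e+06 in linear terms, 64.00 dB SPL.
The limit corresponds to 10^(69/10) = 7.943e+06; subtracting the fixed part leaves 5.431e+06 for the compressor, i.e. 67.35 dB SPL.
So the compressor must be reduced from 82 to 67.35 dB SPL: IL = 14.65 dB.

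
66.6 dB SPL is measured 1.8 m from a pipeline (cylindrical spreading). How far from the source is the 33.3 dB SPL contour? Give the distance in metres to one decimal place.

For a line source L₁ − L₂ = 10·log₁₀(r₂/r₁), so r₂ = r₁·10^((L₁−L₂)/10).
r₂ = 1.8·10^((66.6−33.3)/10) = 1.8·10^(33.3/10) = 3848.33 m.

3848.3 m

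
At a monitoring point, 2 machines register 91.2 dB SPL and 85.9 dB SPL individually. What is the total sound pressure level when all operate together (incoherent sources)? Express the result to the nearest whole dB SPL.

Incoherent sources combine by intensity addition: L_total = 10·log₁₀(Σ 10^(L_i/10)).
Σ 10^(L/10) = 10^(91.2/10) + 10^(85.9/10) = 1.707e+09.
L_total = 10·log₁₀(1.707e+09) = 92.32 dB SPL.

92 dB SPL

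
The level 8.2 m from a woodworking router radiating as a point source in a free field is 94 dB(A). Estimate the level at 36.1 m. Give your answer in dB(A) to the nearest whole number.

For a point source, L₂ = L₁ − 20·log₁₀(r₂/r₁).
L₂ = 94 − 20·log₁₀(36.1/8.2) = 94 − 12.874 = 81.13 dB(A).

81 dB(A)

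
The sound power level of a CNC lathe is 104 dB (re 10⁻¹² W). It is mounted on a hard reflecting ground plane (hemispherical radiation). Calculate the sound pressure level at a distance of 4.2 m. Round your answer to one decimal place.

83.6 dB

L_p = L_w − 10·log₁₀(2π·r²) with r = 4.2 m.
2π·r² = 110.8 m², 10·log₁₀ of that is 20.447 dB.
L_p = 104 − 20.447 = 83.55 dB.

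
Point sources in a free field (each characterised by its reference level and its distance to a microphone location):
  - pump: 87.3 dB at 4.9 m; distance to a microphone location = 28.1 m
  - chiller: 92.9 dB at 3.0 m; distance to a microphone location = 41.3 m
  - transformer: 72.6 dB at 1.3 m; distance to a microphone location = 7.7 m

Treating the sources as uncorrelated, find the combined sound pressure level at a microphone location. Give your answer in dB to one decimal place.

Propagate each source to the receiver with L = L_ref − 20·log₁₀(r/r_ref), then add intensities.
pump: 87.3 − 20·log₁₀(28.1/4.9) = 87.3 − 15.17 = 72.13 dB.
chiller: 92.9 − 20·log₁₀(41.3/3.0) = 92.9 − 22.78 = 70.12 dB.
transformer: 72.6 − 20·log₁₀(7.7/1.3) = 72.6 − 15.45 = 57.15 dB.
Σ 10^(L/10) = 2.714e+07 → L_total = 10·log₁₀(2.714e+07) = 74.34 dB.

74.3 dB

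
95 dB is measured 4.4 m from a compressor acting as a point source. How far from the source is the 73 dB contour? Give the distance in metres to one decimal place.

55.4 m

For a point source L₁ − L₂ = 20·log₁₀(r₂/r₁), so r₂ = r₁·10^((L₁−L₂)/20).
r₂ = 4.4·10^((95−73)/20) = 4.4·10^(22.0/20) = 55.39 m.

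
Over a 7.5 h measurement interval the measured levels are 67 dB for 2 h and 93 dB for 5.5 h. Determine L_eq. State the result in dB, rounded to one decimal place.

The energy average is taken in the linear domain: L_eq = 10·log₁₀[(Σ tᵢ·10^(Lᵢ/10))/T], T = 7.5 h.
Σ tᵢ·10^(Lᵢ/10) = 2·10^(67/10) + 5.5·10^(93/10) = 1.098e+10.
L_eq = 10·log₁₀(1.098e+10/7.5) = 91.66 dB.

91.7 dB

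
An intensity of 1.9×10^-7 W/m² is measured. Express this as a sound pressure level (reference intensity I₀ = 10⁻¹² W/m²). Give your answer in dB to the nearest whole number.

L = 10·log₁₀(I/I₀) = 10·log₁₀(1.9×10^-7/10⁻¹²) = 10·log₁₀(1.9×10^5).
L = 10·(0.2788 + 5) = 52.79 dB.

53 dB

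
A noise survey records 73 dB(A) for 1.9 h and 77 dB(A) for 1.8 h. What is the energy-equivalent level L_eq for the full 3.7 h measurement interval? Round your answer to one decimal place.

The energy average is taken in the linear domain: L_eq = 10·log₁₀[(Σ tᵢ·10^(Lᵢ/10))/T], T = 3.7 h.
Σ tᵢ·10^(Lᵢ/10) = 1.9·10^(73/10) + 1.8·10^(77/10) = 1.281e+08.
L_eq = 10·log₁₀(1.281e+08/3.7) = 75.39 dB(A).

75.4 dB(A)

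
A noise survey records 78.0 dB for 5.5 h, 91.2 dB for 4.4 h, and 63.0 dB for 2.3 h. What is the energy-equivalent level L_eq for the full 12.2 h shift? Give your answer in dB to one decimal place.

87.0 dB

The energy average is taken in the linear domain: L_eq = 10·log₁₀[(Σ tᵢ·10^(Lᵢ/10))/T], T = 12.2 h.
Σ tᵢ·10^(Lᵢ/10) = 5.5·10^(78.0/10) + 4.4·10^(91.2/10) + 2.3·10^(63.0/10) = 6.152e+09.
L_eq = 10·log₁₀(6.152e+09/12.2) = 87.03 dB.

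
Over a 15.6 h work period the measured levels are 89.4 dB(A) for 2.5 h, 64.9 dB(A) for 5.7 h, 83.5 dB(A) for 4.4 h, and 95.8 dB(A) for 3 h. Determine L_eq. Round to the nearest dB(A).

90 dB(A)

Weight each interval's intensity by its duration and average over T = 15.6 h:
Σ tᵢ·10^(Lᵢ/10) = 2.5·10^(89.4/10) + 5.7·10^(64.9/10) + 4.4·10^(83.5/10) + 3·10^(95.8/10) = 1.459e+10.
L_eq = 10·log₁₀(1.459e+10/15.6) = 89.71 dB(A).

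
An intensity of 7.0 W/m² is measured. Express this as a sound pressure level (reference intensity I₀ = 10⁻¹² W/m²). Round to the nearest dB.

128 dB

I/I₀ = 7.0/10⁻¹² = 7.0×10^12, and L = 10·log₁₀(I/I₀).
L = 10·(0.8451 + 12) = 128.45 dB.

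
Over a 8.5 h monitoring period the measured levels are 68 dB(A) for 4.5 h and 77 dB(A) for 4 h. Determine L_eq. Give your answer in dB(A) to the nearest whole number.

L_eq = 10·log₁₀[(1/T)·Σ tᵢ·10^(Lᵢ/10)] with T = 8.5 h.
Σ tᵢ·10^(Lᵢ/10) = 4.5·10^(68/10) + 4·10^(77/10) = 2.289e+08.
L_eq = 10·log₁₀(2.289e+08/8.5) = 74.30 dB(A).

74 dB(A)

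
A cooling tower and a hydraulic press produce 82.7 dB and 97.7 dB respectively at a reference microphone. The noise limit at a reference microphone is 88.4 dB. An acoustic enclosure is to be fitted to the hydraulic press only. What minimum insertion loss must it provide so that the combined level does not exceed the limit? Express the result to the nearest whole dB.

11 dB

The untreated sources together contribute 10^(82.7/10) = 1.862e+08, i.e. 82.70 dB.
The limit corresponds to 10^(88.4/10) = 6.918e+08; subtracting the fixed part leaves 5.056e+08 for the hydraulic press, i.e. 87.04 dB.
So the hydraulic press must be reduced from 97.7 to 87.04 dB: IL = 10.66 dB.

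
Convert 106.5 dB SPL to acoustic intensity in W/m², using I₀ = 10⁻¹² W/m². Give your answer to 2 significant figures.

0.045 W/m²

I = I₀·10^(L/10) = 10⁻¹² × 10^(106.5/10) = 10^(-1.350).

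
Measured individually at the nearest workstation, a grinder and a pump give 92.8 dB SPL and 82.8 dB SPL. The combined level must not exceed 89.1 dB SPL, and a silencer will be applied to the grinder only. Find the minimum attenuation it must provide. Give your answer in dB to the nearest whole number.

5 dB

Everything except the grinder sums to 10^(82.8/10) = 1.905e+08 in linear terms, 82.80 dB SPL.
To meet 89.1 dB SPL overall, the treated grinder may contribute at most 10^(89.1/10) − 1.905e+08 = 6.223e+08, i.e. 87.94 dB SPL.
Required insertion loss = 92.8 − 87.94 = 4.86 dB.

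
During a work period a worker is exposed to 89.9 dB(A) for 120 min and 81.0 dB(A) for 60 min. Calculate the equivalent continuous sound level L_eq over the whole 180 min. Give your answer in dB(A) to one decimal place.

88.4 dB(A)

The energy average is taken in the linear domain: L_eq = 10·log₁₀[(Σ tᵢ·10^(Lᵢ/10))/T], T = 180 min.
Σ tᵢ·10^(Lᵢ/10) = 120·10^(89.9/10) + 60·10^(81.0/10) = 1.248e+11.
L_eq = 10·log₁₀(1.248e+11/180) = 88.41 dB(A).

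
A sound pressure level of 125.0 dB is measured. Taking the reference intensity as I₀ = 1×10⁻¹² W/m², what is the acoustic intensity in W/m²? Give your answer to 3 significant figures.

3.16 W/m²

I/I₀ = 10^(125.0/10) = 3.162e+12, so I = 3.162e+12 × 10⁻¹² W/m².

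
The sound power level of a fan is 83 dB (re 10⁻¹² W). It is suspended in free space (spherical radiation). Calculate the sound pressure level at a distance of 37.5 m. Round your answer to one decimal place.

40.5 dB

Free-field spherical radiation: L_p = L_w − 10·log₁₀(4π·r²), r = 37.5 m.
4π·r² = 1.767e+04 m², 10·log₁₀ of that is 42.473 dB.
L_p = 83 − 42.473 = 40.53 dB.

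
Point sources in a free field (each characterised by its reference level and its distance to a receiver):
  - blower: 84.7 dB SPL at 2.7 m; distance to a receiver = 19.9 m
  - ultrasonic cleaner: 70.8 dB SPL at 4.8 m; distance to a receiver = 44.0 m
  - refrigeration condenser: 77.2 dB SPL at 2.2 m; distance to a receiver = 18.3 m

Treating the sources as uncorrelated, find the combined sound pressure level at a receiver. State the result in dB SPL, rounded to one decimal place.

68.0 dB SPL

Propagate each source to the receiver with L = L_ref − 20·log₁₀(r/r_ref), then add intensities.
blower: 84.7 − 20·log₁₀(19.9/2.7) = 84.7 − 17.35 = 67.35 dB SPL.
ultrasonic cleaner: 70.8 − 20·log₁₀(44.0/4.8) = 70.8 − 19.24 = 51.56 dB SPL.
refrigeration condenser: 77.2 − 20·log₁₀(18.3/2.2) = 77.2 − 18.40 = 58.80 dB SPL.
Σ 10^(L/10) = 6.334e+06 → L_total = 10·log₁₀(6.334e+06) = 68.02 dB SPL.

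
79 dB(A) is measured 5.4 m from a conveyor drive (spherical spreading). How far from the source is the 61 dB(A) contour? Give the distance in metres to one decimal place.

Point-source spreading drops the level by 20·log₁₀(r₂/r₁); inverting, r₂/r₁ = 10^(ΔL/20).
r₂ = 5.4·10^((79−61)/20) = 5.4·10^(18.0/20) = 42.89 m.

42.9 m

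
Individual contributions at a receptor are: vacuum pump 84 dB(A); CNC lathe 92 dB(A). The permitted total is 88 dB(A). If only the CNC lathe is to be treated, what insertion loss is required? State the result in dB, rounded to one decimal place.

Fixed contribution from the other source: Σ 10^(L/10) = 10^(84/10) = 2.512e+08 (84.00 dB(A)).
To meet 88 dB(A) overall, the treated CNC lathe may contribute at most 10^(88/10) − 2.512e+08 = 3.798e+08, i.e. 85.80 dB(A).
Required insertion loss = 92 − 85.80 = 6.20 dB.

6.2 dB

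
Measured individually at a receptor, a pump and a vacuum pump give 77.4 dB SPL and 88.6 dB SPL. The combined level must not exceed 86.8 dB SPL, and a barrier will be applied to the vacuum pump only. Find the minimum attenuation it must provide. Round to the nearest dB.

The untreated sources together contribute 10^(77.4/10) = 5.495e+07, i.e. 77.40 dB SPL.
To meet 86.8 dB SPL overall, the treated vacuum pump may contribute at most 10^(86.8/10) − 5.495e+07 = 4.237e+08, i.e. 86.27 dB SPL.
Required insertion loss = 88.6 − 86.27 = 2.33 dB.

2 dB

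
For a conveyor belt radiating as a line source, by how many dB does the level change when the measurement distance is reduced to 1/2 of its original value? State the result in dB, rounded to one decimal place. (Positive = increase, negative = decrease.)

With cylindrical spreading the level changes by −10·log₁₀(r₂/r₁).
ΔL = −10·log₁₀(0.5) = +3.01 dB.

+3.0 dB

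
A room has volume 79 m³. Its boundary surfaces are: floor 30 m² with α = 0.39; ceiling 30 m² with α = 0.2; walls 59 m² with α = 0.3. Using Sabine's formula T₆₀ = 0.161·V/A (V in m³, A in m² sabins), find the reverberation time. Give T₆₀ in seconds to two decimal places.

A = Σ Sᵢαᵢ = 30·0.39 + 30·0.2 + 59·0.3 = 35.40 m².
T₆₀ = 0.161·V/A = 0.161·79/35.40 = 0.359 s.

0.36 s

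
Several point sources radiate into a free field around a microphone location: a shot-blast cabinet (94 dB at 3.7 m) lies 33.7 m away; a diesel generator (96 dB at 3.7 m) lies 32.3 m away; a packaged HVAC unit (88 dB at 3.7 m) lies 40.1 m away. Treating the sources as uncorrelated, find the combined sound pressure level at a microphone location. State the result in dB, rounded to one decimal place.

Apply inverse-square spreading to bring every level to the receiver, then sum 10^(L/10).
shot-blast cabinet: 94 − 20·log₁₀(33.7/3.7) = 94 − 19.19 = 74.81 dB.
diesel generator: 96 − 20·log₁₀(32.3/3.7) = 96 − 18.82 = 77.18 dB.
packaged HVAC unit: 88 − 20·log₁₀(40.1/3.7) = 88 − 20.70 = 67.30 dB.
Σ 10^(L/10) = 8.789e+07 → L_total = 10·log₁₀(8.789e+07) = 79.44 dB.

79.4 dB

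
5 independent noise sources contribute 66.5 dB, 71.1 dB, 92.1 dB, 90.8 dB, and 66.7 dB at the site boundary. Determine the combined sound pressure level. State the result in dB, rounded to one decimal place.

For uncorrelated sources the intensities add, so convert each level to linear form, sum, and take 10·log₁₀ of the total.
Σ 10^(L/10) = 10^(66.5/10) + 10^(71.1/10) + 10^(92.1/10) + 10^(90.8/10) + 10^(66.7/10) = 2.846e+09.
L_total = 10·log₁₀(2.846e+09) = 94.54 dB.

94.5 dB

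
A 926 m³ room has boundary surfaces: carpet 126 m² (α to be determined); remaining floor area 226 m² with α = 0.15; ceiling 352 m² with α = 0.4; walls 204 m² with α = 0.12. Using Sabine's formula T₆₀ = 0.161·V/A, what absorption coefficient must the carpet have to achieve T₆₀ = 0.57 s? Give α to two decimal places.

0.50

A = 0.161·V/T₆₀ = 0.161·926/0.57 = 261.55 m² sabins.
Absorption from the other surfaces = 226·0.15 + 352·0.4 + 204·0.12 = 199.18 m², so the carpet must supply 62.37 m² over 126 m².
α = 62.37/126 = 0.495.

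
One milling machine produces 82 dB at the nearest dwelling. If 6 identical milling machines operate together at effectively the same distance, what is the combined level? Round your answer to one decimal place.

89.8 dB

N identical incoherent sources raise the level by 10·log₁₀ N.
L_total = 82 + 10·log₁₀(6) = 82 + 7.782 = 89.78 dB.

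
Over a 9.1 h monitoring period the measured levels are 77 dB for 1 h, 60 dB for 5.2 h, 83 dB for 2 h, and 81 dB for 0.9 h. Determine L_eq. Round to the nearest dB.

78 dB

The energy average is taken in the linear domain: L_eq = 10·log₁₀[(Σ tᵢ·10^(Lᵢ/10))/T], T = 9.1 h.
Σ tᵢ·10^(Lᵢ/10) = 1·10^(77/10) + 5.2·10^(60/10) + 2·10^(83/10) + 0.9·10^(81/10) = 5.677e+08.
L_eq = 10·log₁₀(5.677e+08/9.1) = 77.95 dB.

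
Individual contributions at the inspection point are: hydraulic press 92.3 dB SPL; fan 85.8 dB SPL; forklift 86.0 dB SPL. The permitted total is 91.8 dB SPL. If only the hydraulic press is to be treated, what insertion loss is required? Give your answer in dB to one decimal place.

3.6 dB

Fixed contribution from the other sources: Σ 10^(L/10) = 10^(85.8/10) + 10^(86.0/10) = 7.783e+08 (88.91 dB SPL).
The limit corresponds to 10^(91.8/10) = 1.514e+09; subtracting the fixed part leaves 7.353e+08 for the hydraulic press, i.e. 88.66 dB SPL.
So the hydraulic press must be reduced from 92.3 to 88.66 dB SPL: IL = 3.64 dB.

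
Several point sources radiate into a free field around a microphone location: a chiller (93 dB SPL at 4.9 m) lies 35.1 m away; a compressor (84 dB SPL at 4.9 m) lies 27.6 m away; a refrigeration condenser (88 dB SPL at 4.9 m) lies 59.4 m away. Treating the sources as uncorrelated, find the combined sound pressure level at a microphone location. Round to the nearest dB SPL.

Propagate each source to the receiver with L = L_ref − 20·log₁₀(r/r_ref), then add intensities.
chiller: 93 − 20·log₁₀(35.1/4.9) = 93 − 17.10 = 75.90 dB SPL.
compressor: 84 − 20·log₁₀(27.6/4.9) = 84 − 15.01 = 68.99 dB SPL.
refrigeration condenser: 88 − 20·log₁₀(59.4/4.9) = 88 − 21.67 = 66.33 dB SPL.
Σ 10^(L/10) = 5.110e+07 → L_total = 10·log₁₀(5.110e+07) = 77.08 dB SPL.

77 dB SPL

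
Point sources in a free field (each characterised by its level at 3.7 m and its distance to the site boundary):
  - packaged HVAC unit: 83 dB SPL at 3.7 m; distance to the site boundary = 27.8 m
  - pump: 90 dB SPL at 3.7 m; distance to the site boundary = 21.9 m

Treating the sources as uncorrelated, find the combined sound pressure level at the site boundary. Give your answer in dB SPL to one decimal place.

75.1 dB SPL

Propagate each source to the receiver with L = L_ref − 20·log₁₀(r/r_ref), then add intensities.
packaged HVAC unit: 83 − 20·log₁₀(27.8/3.7) = 83 − 17.52 = 65.48 dB SPL.
pump: 90 − 20·log₁₀(21.9/3.7) = 90 − 15.44 = 74.56 dB SPL.
Σ 10^(L/10) = 3.208e+07 → L_total = 10·log₁₀(3.208e+07) = 75.06 dB SPL.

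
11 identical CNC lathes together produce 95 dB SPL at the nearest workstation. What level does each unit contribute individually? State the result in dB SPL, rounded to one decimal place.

11 equal contributions raise the level by 10·log₁₀ 11 = 10.414 dB, so each unit alone gives 95 − 10.414.

84.6 dB SPL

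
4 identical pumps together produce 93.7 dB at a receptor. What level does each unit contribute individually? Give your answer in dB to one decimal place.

For N identical incoherent sources L_total = L₁ + 10·log₁₀ N, so L₁ = 93.7 − 10·log₁₀(4) = 93.7 − 6.021.

87.7 dB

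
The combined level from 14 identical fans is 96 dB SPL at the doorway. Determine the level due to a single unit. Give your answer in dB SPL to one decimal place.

84.5 dB SPL

For N identical incoherent sources L_total = L₁ + 10·log₁₀ N, so L₁ = 96 − 10·log₁₀(14) = 96 − 11.461.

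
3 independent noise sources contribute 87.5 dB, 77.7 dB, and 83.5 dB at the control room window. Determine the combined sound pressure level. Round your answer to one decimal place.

Incoherent sources combine by intensity addition: L_total = 10·log₁₀(Σ 10^(L_i/10)).
Σ 10^(L/10) = 10^(87.5/10) + 10^(77.7/10) + 10^(83.5/10) = 8.451e+08.
L_total = 10·log₁₀(8.451e+08) = 89.27 dB.

89.3 dB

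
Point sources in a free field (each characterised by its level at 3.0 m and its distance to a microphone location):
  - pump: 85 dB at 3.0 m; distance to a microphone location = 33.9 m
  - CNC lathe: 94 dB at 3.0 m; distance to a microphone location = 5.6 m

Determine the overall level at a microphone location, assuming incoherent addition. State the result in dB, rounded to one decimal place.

First find each source's level at the receiver (point-source: −20·log₁₀(r/r_ref)), then combine on an intensity basis.
pump: 85 − 20·log₁₀(33.9/3.0) = 85 − 21.06 = 63.94 dB.
CNC lathe: 94 − 20·log₁₀(5.6/3.0) = 94 − 5.42 = 88.58 dB.
Σ 10^(L/10) = 7.234e+08 → L_total = 10·log₁₀(7.234e+08) = 88.59 dB.

88.6 dB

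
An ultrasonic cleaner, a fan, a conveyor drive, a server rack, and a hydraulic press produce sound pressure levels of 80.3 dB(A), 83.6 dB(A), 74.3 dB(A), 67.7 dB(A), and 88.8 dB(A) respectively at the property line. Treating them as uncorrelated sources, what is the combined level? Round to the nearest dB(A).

For uncorrelated sources the intensities add, so convert each level to linear form, sum, and take 10·log₁₀ of the total.
Σ 10^(L/10) = 10^(80.3/10) + 10^(83.6/10) + 10^(74.3/10) + 10^(67.7/10) + 10^(88.8/10) = 1.128e+09.
L_total = 10·log₁₀(1.128e+09) = 90.52 dB(A).

91 dB(A)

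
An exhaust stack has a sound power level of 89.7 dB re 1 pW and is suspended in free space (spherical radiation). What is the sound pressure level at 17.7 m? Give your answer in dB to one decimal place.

L_p = L_w − 10·log₁₀(4π·r²) with r = 17.7 m.
4π·r² = 3937 m², 10·log₁₀ of that is 35.952 dB.
L_p = 89.7 − 35.952 = 53.75 dB.

53.7 dB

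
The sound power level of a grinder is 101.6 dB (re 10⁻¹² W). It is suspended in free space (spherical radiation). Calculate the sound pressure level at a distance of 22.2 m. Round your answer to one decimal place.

L_p = L_w − 10·log₁₀(4π·r²) with r = 22.2 m.
4π·r² = 6193 m², 10·log₁₀ of that is 37.919 dB.
L_p = 101.6 − 37.919 = 63.68 dB.

63.7 dB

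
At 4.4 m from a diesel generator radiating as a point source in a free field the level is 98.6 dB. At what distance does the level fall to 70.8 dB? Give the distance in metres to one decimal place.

The 27.8 dB drop corresponds to a distance ratio of 10^(27.8/20) for a point source.
r₂ = 4.4·10^((98.6−70.8)/20) = 4.4·10^(27.8/20) = 108.01 m.

108.0 m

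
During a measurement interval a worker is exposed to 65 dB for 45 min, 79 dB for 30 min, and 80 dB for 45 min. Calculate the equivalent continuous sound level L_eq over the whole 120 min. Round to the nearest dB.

L_eq = 10·log₁₀[(1/T)·Σ tᵢ·10^(Lᵢ/10)] with T = 120 min.
Σ tᵢ·10^(Lᵢ/10) = 45·10^(65/10) + 30·10^(79/10) + 45·10^(80/10) = 7.025e+09.
L_eq = 10·log₁₀(7.025e+09/120) = 77.67 dB.

78 dB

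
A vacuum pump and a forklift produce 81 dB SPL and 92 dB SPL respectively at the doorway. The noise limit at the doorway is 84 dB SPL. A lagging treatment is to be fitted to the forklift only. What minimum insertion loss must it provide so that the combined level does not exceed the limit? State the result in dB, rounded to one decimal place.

11.0 dB

Fixed contribution from the other source: Σ 10^(L/10) = 10^(81/10) = 1.259e+08 (81.00 dB SPL).
To meet 84 dB SPL overall, the treated forklift may contribute at most 10^(84/10) − 1.259e+08 = 1.253e+08, i.e. 80.98 dB SPL.
So the forklift must be reduced from 92 to 80.98 dB SPL: IL = 11.02 dB.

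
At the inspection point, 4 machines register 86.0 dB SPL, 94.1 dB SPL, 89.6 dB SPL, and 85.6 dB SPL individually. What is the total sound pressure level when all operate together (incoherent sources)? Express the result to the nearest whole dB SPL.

For uncorrelated sources the intensities add, so convert each level to linear form, sum, and take 10·log₁₀ of the total.
Σ 10^(L/10) = 10^(86.0/10) + 10^(94.1/10) + 10^(89.6/10) + 10^(85.6/10) = 4.244e+09.
L_total = 10·log₁₀(4.244e+09) = 96.28 dB SPL.

96 dB SPL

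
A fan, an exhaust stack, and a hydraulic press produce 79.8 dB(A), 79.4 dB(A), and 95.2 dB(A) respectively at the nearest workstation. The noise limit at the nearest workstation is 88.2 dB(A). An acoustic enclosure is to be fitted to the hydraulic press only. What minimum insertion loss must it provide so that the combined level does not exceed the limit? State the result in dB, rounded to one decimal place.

8.4 dB

Everything except the hydraulic press sums to 10^(79.8/10) + 10^(79.4/10) = 1.826e+08 in linear terms, 82.61 dB(A).
The limit corresponds to 10^(88.2/10) = 6.607e+08; subtracting the fixed part leaves 4.781e+08 for the hydraulic press, i.e. 86.80 dB(A).
So the hydraulic press must be reduced from 95.2 to 86.80 dB(A): IL = 8.40 dB.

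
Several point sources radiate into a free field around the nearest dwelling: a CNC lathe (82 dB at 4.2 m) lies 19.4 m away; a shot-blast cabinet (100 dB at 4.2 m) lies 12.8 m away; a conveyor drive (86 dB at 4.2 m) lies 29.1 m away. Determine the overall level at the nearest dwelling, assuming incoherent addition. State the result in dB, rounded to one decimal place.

First find each source's level at the receiver (point-source: −20·log₁₀(r/r_ref)), then combine on an intensity basis.
CNC lathe: 82 − 20·log₁₀(19.4/4.2) = 82 − 13.29 = 68.71 dB.
shot-blast cabinet: 100 − 20·log₁₀(12.8/4.2) = 100 − 9.68 = 90.32 dB.
conveyor drive: 86 − 20·log₁₀(29.1/4.2) = 86 − 16.81 = 69.19 dB.
Σ 10^(L/10) = 1.092e+09 → L_total = 10·log₁₀(1.092e+09) = 90.38 dB.

90.4 dB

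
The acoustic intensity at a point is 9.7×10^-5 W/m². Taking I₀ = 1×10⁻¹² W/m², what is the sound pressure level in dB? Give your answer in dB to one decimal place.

79.9 dB

Dividing by I₀ shifts the exponent by 12: I/I₀ = 9.7×10^7.
L = 10·(0.9868 + 7) = 79.87 dB.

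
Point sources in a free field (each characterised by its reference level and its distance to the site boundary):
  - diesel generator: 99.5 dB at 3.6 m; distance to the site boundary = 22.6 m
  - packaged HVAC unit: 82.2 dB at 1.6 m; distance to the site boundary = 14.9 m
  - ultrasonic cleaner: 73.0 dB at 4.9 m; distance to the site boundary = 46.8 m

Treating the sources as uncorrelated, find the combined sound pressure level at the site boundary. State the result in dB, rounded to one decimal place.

83.6 dB

Apply inverse-square spreading to bring every level to the receiver, then sum 10^(L/10).
diesel generator: 99.5 − 20·log₁₀(22.6/3.6) = 99.5 − 15.96 = 83.54 dB.
packaged HVAC unit: 82.2 − 20·log₁₀(14.9/1.6) = 82.2 − 19.38 = 62.82 dB.
ultrasonic cleaner: 73.0 − 20·log₁₀(46.8/4.9) = 73.0 − 19.60 = 53.40 dB.
Σ 10^(L/10) = 2.283e+08 → L_total = 10·log₁₀(2.283e+08) = 83.58 dB.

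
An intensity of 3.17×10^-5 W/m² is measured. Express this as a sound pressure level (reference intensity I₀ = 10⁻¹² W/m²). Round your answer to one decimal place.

75.0 dB

I/I₀ = 3.17×10^-5/10⁻¹² = 3.17×10^7, and L = 10·log₁₀(I/I₀).
L = 10·(0.5011 + 7) = 75.01 dB.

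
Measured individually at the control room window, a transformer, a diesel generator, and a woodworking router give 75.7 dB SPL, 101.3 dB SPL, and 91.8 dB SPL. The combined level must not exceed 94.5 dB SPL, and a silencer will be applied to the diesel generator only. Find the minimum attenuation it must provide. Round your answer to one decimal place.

10.3 dB

Fixed contribution from the other sources: Σ 10^(L/10) = 10^(75.7/10) + 10^(91.8/10) = 1.551e+09 (91.91 dB SPL).
To meet 94.5 dB SPL overall, the treated diesel generator may contribute at most 10^(94.5/10) − 1.551e+09 = 1.268e+09, i.e. 91.03 dB SPL.
So the diesel generator must be reduced from 101.3 to 91.03 dB SPL: IL = 10.27 dB.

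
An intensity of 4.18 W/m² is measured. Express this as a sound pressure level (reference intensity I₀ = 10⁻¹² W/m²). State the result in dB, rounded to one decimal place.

126.2 dB

I/I₀ = 4.18/10⁻¹² = 4.18×10^12, and L = 10·log₁₀(I/I₀).
L = 10·(0.6212 + 12) = 126.21 dB.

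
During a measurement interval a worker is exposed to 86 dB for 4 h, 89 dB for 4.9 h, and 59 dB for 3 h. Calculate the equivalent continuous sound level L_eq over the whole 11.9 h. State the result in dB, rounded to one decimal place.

86.6 dB

The energy average is taken in the linear domain: L_eq = 10·log₁₀[(Σ tᵢ·10^(Lᵢ/10))/T], T = 11.9 h.
Σ tᵢ·10^(Lᵢ/10) = 4·10^(86/10) + 4.9·10^(89/10) + 3·10^(59/10) = 5.487e+09.
L_eq = 10·log₁₀(5.487e+09/11.9) = 86.64 dB.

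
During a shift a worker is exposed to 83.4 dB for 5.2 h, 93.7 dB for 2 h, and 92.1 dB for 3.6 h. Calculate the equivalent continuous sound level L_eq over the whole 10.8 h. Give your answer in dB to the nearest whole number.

Weight each interval's intensity by its duration and average over T = 10.8 h:
Σ tᵢ·10^(Lᵢ/10) = 5.2·10^(83.4/10) + 2·10^(93.7/10) + 3.6·10^(92.1/10) = 1.166e+10.
L_eq = 10·log₁₀(1.166e+10/10.8) = 90.33 dB.

90 dB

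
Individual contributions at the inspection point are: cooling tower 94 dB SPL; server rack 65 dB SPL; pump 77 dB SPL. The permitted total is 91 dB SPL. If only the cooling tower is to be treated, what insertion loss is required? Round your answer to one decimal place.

Fixed contribution from the other sources: Σ 10^(L/10) = 10^(65/10) + 10^(77/10) = 5.328e+07 (77.27 dB SPL).
The limit corresponds to 10^(91/10) = 1.259e+09; subtracting the fixed part leaves 1.206e+09 for the cooling tower, i.e. 90.81 dB SPL.
Required insertion loss = 94 − 90.81 = 3.19 dB.

3.2 dB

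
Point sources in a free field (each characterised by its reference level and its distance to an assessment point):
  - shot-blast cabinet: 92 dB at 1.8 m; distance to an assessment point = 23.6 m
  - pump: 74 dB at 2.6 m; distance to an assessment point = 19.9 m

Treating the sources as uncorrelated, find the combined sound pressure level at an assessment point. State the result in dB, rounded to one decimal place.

69.8 dB

First find each source's level at the receiver (point-source: −20·log₁₀(r/r_ref)), then combine on an intensity basis.
shot-blast cabinet: 92 − 20·log₁₀(23.6/1.8) = 92 − 22.35 = 69.65 dB.
pump: 74 − 20·log₁₀(19.9/2.6) = 74 − 17.68 = 56.32 dB.
Σ 10^(L/10) = 9.649e+06 → L_total = 10·log₁₀(9.649e+06) = 69.84 dB.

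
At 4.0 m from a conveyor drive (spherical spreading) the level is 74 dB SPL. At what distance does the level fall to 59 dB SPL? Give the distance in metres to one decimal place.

The 15.0 dB drop corresponds to a distance ratio of 10^(15.0/20) for a point source.
r₂ = 4.0·10^((74−59)/20) = 4.0·10^(15.0/20) = 22.49 m.

22.5 m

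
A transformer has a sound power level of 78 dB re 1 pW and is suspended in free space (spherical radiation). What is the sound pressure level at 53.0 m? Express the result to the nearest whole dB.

33 dB

The power spreads over a sphere of area 4π·r², so L_p = L_w − 10·log₁₀(4π·r²).
4π·r² = 3.53e+04 m², 10·log₁₀ of that is 45.478 dB.
L_p = 78 − 45.478 = 32.52 dB.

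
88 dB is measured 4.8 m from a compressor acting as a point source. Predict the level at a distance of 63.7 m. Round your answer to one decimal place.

65.5 dB

Spherical spreading from a point source gives a 20·log₁₀(r₂/r₁) drop.
L₂ = 88 − 20·log₁₀(63.7/4.8) = 88 − 22.458 = 65.54 dB.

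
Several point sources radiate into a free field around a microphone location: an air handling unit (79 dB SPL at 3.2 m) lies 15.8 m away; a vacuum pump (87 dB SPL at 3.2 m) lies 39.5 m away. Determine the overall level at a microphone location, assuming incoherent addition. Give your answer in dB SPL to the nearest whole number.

68 dB SPL

Apply inverse-square spreading to bring every level to the receiver, then sum 10^(L/10).
air handling unit: 79 − 20·log₁₀(15.8/3.2) = 79 − 13.87 = 65.13 dB SPL.
vacuum pump: 87 − 20·log₁₀(39.5/3.2) = 87 − 21.83 = 65.17 dB SPL.
Σ 10^(L/10) = 6.548e+06 → L_total = 10·log₁₀(6.548e+06) = 68.16 dB SPL.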